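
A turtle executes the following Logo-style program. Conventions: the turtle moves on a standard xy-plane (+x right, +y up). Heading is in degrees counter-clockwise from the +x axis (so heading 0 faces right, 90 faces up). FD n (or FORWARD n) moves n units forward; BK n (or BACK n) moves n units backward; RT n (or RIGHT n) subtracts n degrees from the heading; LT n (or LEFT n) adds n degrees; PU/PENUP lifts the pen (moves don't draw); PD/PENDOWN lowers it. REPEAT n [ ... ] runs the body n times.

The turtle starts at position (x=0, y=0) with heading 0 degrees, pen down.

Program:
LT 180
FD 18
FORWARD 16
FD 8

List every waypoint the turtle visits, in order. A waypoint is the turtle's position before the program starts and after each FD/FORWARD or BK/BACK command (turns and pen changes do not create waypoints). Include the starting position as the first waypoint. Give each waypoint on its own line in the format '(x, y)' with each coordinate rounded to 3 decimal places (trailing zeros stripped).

Answer: (0, 0)
(-18, 0)
(-34, 0)
(-42, 0)

Derivation:
Executing turtle program step by step:
Start: pos=(0,0), heading=0, pen down
LT 180: heading 0 -> 180
FD 18: (0,0) -> (-18,0) [heading=180, draw]
FD 16: (-18,0) -> (-34,0) [heading=180, draw]
FD 8: (-34,0) -> (-42,0) [heading=180, draw]
Final: pos=(-42,0), heading=180, 3 segment(s) drawn
Waypoints (4 total):
(0, 0)
(-18, 0)
(-34, 0)
(-42, 0)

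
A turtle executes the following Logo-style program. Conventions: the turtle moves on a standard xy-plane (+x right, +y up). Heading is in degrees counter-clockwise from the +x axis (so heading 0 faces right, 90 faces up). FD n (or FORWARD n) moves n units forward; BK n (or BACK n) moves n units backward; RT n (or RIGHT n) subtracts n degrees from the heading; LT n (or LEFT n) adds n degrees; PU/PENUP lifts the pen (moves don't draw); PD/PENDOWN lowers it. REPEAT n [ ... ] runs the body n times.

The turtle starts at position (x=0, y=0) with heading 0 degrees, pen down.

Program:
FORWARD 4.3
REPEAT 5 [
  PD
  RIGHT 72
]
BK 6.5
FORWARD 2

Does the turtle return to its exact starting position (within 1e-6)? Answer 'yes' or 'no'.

Executing turtle program step by step:
Start: pos=(0,0), heading=0, pen down
FD 4.3: (0,0) -> (4.3,0) [heading=0, draw]
REPEAT 5 [
  -- iteration 1/5 --
  PD: pen down
  RT 72: heading 0 -> 288
  -- iteration 2/5 --
  PD: pen down
  RT 72: heading 288 -> 216
  -- iteration 3/5 --
  PD: pen down
  RT 72: heading 216 -> 144
  -- iteration 4/5 --
  PD: pen down
  RT 72: heading 144 -> 72
  -- iteration 5/5 --
  PD: pen down
  RT 72: heading 72 -> 0
]
BK 6.5: (4.3,0) -> (-2.2,0) [heading=0, draw]
FD 2: (-2.2,0) -> (-0.2,0) [heading=0, draw]
Final: pos=(-0.2,0), heading=0, 3 segment(s) drawn

Start position: (0, 0)
Final position: (-0.2, 0)
Distance = 0.2; >= 1e-6 -> NOT closed

Answer: no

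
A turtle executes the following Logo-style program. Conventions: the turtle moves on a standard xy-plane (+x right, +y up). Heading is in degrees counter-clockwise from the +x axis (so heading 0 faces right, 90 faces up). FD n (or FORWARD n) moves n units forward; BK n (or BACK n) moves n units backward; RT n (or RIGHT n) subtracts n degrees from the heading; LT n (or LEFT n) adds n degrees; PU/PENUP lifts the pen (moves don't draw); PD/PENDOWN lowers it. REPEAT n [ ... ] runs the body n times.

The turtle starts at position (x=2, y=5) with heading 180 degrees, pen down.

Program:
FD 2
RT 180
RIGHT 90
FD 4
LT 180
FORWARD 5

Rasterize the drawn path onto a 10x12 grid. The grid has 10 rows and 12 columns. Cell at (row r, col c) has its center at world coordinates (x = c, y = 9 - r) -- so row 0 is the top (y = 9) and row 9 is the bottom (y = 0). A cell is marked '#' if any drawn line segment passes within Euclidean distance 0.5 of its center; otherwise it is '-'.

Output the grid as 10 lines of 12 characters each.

Answer: ------------
------------
------------
#-----------
###---------
#-----------
#-----------
#-----------
#-----------
------------

Derivation:
Segment 0: (2,5) -> (0,5)
Segment 1: (0,5) -> (0,1)
Segment 2: (0,1) -> (0,6)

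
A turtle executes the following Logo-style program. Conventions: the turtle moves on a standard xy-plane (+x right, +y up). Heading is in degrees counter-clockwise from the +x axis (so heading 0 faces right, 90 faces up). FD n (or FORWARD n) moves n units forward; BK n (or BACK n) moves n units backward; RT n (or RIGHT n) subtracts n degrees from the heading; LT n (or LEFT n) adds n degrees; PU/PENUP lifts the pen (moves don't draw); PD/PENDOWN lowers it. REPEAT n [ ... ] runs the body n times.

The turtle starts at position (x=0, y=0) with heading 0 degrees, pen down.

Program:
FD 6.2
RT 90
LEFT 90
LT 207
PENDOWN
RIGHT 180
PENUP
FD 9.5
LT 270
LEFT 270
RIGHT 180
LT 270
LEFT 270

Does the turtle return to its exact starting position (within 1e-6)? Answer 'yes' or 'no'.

Executing turtle program step by step:
Start: pos=(0,0), heading=0, pen down
FD 6.2: (0,0) -> (6.2,0) [heading=0, draw]
RT 90: heading 0 -> 270
LT 90: heading 270 -> 0
LT 207: heading 0 -> 207
PD: pen down
RT 180: heading 207 -> 27
PU: pen up
FD 9.5: (6.2,0) -> (14.665,4.313) [heading=27, move]
LT 270: heading 27 -> 297
LT 270: heading 297 -> 207
RT 180: heading 207 -> 27
LT 270: heading 27 -> 297
LT 270: heading 297 -> 207
Final: pos=(14.665,4.313), heading=207, 1 segment(s) drawn

Start position: (0, 0)
Final position: (14.665, 4.313)
Distance = 15.286; >= 1e-6 -> NOT closed

Answer: no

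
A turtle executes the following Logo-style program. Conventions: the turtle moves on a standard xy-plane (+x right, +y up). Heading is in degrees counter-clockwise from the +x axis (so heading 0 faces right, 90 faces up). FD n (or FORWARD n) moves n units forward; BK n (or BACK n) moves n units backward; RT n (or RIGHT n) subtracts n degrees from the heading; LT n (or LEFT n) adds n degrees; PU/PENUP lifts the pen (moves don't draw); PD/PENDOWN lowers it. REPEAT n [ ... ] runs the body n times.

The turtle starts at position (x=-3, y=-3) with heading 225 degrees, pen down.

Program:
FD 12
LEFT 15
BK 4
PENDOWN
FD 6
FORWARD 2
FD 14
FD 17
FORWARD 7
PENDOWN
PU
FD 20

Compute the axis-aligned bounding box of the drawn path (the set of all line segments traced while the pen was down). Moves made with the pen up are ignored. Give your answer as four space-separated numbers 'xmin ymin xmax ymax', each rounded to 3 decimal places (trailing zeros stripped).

Executing turtle program step by step:
Start: pos=(-3,-3), heading=225, pen down
FD 12: (-3,-3) -> (-11.485,-11.485) [heading=225, draw]
LT 15: heading 225 -> 240
BK 4: (-11.485,-11.485) -> (-9.485,-8.021) [heading=240, draw]
PD: pen down
FD 6: (-9.485,-8.021) -> (-12.485,-13.217) [heading=240, draw]
FD 2: (-12.485,-13.217) -> (-13.485,-14.949) [heading=240, draw]
FD 14: (-13.485,-14.949) -> (-20.485,-27.074) [heading=240, draw]
FD 17: (-20.485,-27.074) -> (-28.985,-41.796) [heading=240, draw]
FD 7: (-28.985,-41.796) -> (-32.485,-47.858) [heading=240, draw]
PD: pen down
PU: pen up
FD 20: (-32.485,-47.858) -> (-42.485,-65.179) [heading=240, move]
Final: pos=(-42.485,-65.179), heading=240, 7 segment(s) drawn

Segment endpoints: x in {-32.485, -28.985, -20.485, -13.485, -12.485, -11.485, -9.485, -3}, y in {-47.858, -41.796, -27.074, -14.949, -13.217, -11.485, -8.021, -3}
xmin=-32.485, ymin=-47.858, xmax=-3, ymax=-3

Answer: -32.485 -47.858 -3 -3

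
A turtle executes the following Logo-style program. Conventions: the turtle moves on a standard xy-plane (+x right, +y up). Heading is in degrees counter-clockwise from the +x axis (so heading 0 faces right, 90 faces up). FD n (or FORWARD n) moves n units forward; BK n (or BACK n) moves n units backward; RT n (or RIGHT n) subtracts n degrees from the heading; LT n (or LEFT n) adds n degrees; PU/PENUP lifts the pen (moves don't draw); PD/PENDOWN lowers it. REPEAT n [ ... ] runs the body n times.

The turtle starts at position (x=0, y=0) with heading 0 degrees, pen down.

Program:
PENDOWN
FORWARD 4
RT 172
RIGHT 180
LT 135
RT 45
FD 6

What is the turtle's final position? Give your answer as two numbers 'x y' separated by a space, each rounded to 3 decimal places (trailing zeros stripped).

Executing turtle program step by step:
Start: pos=(0,0), heading=0, pen down
PD: pen down
FD 4: (0,0) -> (4,0) [heading=0, draw]
RT 172: heading 0 -> 188
RT 180: heading 188 -> 8
LT 135: heading 8 -> 143
RT 45: heading 143 -> 98
FD 6: (4,0) -> (3.165,5.942) [heading=98, draw]
Final: pos=(3.165,5.942), heading=98, 2 segment(s) drawn

Answer: 3.165 5.942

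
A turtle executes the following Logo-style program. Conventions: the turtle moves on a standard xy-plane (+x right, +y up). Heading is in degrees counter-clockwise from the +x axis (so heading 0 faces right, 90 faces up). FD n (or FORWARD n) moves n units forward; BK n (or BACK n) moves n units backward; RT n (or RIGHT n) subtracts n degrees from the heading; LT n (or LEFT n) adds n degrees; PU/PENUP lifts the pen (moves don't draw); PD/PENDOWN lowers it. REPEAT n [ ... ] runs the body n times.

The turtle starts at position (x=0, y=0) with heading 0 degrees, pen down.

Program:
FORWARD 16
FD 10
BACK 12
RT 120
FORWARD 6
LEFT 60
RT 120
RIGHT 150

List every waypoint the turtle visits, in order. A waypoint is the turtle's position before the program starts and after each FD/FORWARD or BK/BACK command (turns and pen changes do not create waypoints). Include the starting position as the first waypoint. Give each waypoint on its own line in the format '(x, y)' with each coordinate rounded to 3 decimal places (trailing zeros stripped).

Answer: (0, 0)
(16, 0)
(26, 0)
(14, 0)
(11, -5.196)

Derivation:
Executing turtle program step by step:
Start: pos=(0,0), heading=0, pen down
FD 16: (0,0) -> (16,0) [heading=0, draw]
FD 10: (16,0) -> (26,0) [heading=0, draw]
BK 12: (26,0) -> (14,0) [heading=0, draw]
RT 120: heading 0 -> 240
FD 6: (14,0) -> (11,-5.196) [heading=240, draw]
LT 60: heading 240 -> 300
RT 120: heading 300 -> 180
RT 150: heading 180 -> 30
Final: pos=(11,-5.196), heading=30, 4 segment(s) drawn
Waypoints (5 total):
(0, 0)
(16, 0)
(26, 0)
(14, 0)
(11, -5.196)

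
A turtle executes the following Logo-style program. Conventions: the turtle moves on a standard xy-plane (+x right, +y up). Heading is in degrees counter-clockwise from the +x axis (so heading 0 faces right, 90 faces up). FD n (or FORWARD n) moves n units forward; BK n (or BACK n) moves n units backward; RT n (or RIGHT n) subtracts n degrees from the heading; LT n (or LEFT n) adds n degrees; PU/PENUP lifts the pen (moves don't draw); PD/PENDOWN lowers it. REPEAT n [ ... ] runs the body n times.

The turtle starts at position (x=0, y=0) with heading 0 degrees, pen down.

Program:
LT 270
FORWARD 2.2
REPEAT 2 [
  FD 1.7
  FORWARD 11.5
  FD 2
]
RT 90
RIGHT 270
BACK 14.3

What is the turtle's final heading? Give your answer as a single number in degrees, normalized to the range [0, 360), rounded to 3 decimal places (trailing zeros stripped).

Answer: 270

Derivation:
Executing turtle program step by step:
Start: pos=(0,0), heading=0, pen down
LT 270: heading 0 -> 270
FD 2.2: (0,0) -> (0,-2.2) [heading=270, draw]
REPEAT 2 [
  -- iteration 1/2 --
  FD 1.7: (0,-2.2) -> (0,-3.9) [heading=270, draw]
  FD 11.5: (0,-3.9) -> (0,-15.4) [heading=270, draw]
  FD 2: (0,-15.4) -> (0,-17.4) [heading=270, draw]
  -- iteration 2/2 --
  FD 1.7: (0,-17.4) -> (0,-19.1) [heading=270, draw]
  FD 11.5: (0,-19.1) -> (0,-30.6) [heading=270, draw]
  FD 2: (0,-30.6) -> (0,-32.6) [heading=270, draw]
]
RT 90: heading 270 -> 180
RT 270: heading 180 -> 270
BK 14.3: (0,-32.6) -> (0,-18.3) [heading=270, draw]
Final: pos=(0,-18.3), heading=270, 8 segment(s) drawn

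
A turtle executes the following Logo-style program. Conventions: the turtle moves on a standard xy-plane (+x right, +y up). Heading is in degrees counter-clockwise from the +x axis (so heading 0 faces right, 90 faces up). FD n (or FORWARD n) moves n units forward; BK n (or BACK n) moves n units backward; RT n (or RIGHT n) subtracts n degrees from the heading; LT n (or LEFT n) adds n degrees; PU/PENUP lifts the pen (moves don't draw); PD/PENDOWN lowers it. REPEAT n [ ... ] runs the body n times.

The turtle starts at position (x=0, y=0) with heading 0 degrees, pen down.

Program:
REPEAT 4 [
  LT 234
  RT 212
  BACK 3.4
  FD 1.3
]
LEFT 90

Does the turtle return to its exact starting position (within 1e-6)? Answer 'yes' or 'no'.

Answer: no

Derivation:
Executing turtle program step by step:
Start: pos=(0,0), heading=0, pen down
REPEAT 4 [
  -- iteration 1/4 --
  LT 234: heading 0 -> 234
  RT 212: heading 234 -> 22
  BK 3.4: (0,0) -> (-3.152,-1.274) [heading=22, draw]
  FD 1.3: (-3.152,-1.274) -> (-1.947,-0.787) [heading=22, draw]
  -- iteration 2/4 --
  LT 234: heading 22 -> 256
  RT 212: heading 256 -> 44
  BK 3.4: (-1.947,-0.787) -> (-4.393,-3.149) [heading=44, draw]
  FD 1.3: (-4.393,-3.149) -> (-3.458,-2.245) [heading=44, draw]
  -- iteration 3/4 --
  LT 234: heading 44 -> 278
  RT 212: heading 278 -> 66
  BK 3.4: (-3.458,-2.245) -> (-4.841,-5.352) [heading=66, draw]
  FD 1.3: (-4.841,-5.352) -> (-4.312,-4.164) [heading=66, draw]
  -- iteration 4/4 --
  LT 234: heading 66 -> 300
  RT 212: heading 300 -> 88
  BK 3.4: (-4.312,-4.164) -> (-4.431,-7.562) [heading=88, draw]
  FD 1.3: (-4.431,-7.562) -> (-4.385,-6.263) [heading=88, draw]
]
LT 90: heading 88 -> 178
Final: pos=(-4.385,-6.263), heading=178, 8 segment(s) drawn

Start position: (0, 0)
Final position: (-4.385, -6.263)
Distance = 7.645; >= 1e-6 -> NOT closed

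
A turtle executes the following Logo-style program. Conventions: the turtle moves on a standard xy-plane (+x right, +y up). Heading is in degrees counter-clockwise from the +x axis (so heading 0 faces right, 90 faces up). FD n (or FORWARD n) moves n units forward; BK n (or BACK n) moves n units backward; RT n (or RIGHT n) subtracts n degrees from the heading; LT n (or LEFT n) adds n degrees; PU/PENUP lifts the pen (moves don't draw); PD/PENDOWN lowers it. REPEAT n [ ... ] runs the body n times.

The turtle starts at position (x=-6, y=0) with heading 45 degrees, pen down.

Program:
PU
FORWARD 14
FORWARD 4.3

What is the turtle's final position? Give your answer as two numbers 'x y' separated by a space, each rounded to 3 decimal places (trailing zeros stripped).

Executing turtle program step by step:
Start: pos=(-6,0), heading=45, pen down
PU: pen up
FD 14: (-6,0) -> (3.899,9.899) [heading=45, move]
FD 4.3: (3.899,9.899) -> (6.94,12.94) [heading=45, move]
Final: pos=(6.94,12.94), heading=45, 0 segment(s) drawn

Answer: 6.94 12.94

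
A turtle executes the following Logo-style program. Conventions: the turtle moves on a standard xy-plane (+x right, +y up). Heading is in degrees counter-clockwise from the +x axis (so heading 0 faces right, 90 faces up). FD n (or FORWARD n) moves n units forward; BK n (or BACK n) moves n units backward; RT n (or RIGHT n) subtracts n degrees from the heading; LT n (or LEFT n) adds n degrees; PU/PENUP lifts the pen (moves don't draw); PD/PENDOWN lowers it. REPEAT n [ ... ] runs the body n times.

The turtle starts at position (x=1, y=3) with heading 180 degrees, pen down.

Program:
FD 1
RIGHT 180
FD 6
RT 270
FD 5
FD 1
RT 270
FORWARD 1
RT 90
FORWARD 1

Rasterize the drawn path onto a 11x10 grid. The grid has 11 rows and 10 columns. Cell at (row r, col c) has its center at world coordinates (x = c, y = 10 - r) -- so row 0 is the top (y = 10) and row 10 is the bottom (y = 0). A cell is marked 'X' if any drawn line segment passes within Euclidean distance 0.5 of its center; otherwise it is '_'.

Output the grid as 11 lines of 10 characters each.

Answer: _____X____
_____XX___
______X___
______X___
______X___
______X___
______X___
XXXXXXX___
__________
__________
__________

Derivation:
Segment 0: (1,3) -> (0,3)
Segment 1: (0,3) -> (6,3)
Segment 2: (6,3) -> (6,8)
Segment 3: (6,8) -> (6,9)
Segment 4: (6,9) -> (5,9)
Segment 5: (5,9) -> (5,10)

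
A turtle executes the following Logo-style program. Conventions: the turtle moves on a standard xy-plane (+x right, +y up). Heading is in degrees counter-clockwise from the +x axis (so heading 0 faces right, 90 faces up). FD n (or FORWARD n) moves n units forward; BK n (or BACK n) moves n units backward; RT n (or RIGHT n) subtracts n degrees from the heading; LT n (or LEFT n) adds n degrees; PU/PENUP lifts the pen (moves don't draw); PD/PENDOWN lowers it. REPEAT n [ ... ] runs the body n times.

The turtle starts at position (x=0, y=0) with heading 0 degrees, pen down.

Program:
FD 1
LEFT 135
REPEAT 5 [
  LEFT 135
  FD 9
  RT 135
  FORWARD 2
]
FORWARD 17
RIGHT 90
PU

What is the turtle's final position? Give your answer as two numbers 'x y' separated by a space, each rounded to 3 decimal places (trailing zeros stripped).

Executing turtle program step by step:
Start: pos=(0,0), heading=0, pen down
FD 1: (0,0) -> (1,0) [heading=0, draw]
LT 135: heading 0 -> 135
REPEAT 5 [
  -- iteration 1/5 --
  LT 135: heading 135 -> 270
  FD 9: (1,0) -> (1,-9) [heading=270, draw]
  RT 135: heading 270 -> 135
  FD 2: (1,-9) -> (-0.414,-7.586) [heading=135, draw]
  -- iteration 2/5 --
  LT 135: heading 135 -> 270
  FD 9: (-0.414,-7.586) -> (-0.414,-16.586) [heading=270, draw]
  RT 135: heading 270 -> 135
  FD 2: (-0.414,-16.586) -> (-1.828,-15.172) [heading=135, draw]
  -- iteration 3/5 --
  LT 135: heading 135 -> 270
  FD 9: (-1.828,-15.172) -> (-1.828,-24.172) [heading=270, draw]
  RT 135: heading 270 -> 135
  FD 2: (-1.828,-24.172) -> (-3.243,-22.757) [heading=135, draw]
  -- iteration 4/5 --
  LT 135: heading 135 -> 270
  FD 9: (-3.243,-22.757) -> (-3.243,-31.757) [heading=270, draw]
  RT 135: heading 270 -> 135
  FD 2: (-3.243,-31.757) -> (-4.657,-30.343) [heading=135, draw]
  -- iteration 5/5 --
  LT 135: heading 135 -> 270
  FD 9: (-4.657,-30.343) -> (-4.657,-39.343) [heading=270, draw]
  RT 135: heading 270 -> 135
  FD 2: (-4.657,-39.343) -> (-6.071,-37.929) [heading=135, draw]
]
FD 17: (-6.071,-37.929) -> (-18.092,-25.908) [heading=135, draw]
RT 90: heading 135 -> 45
PU: pen up
Final: pos=(-18.092,-25.908), heading=45, 12 segment(s) drawn

Answer: -18.092 -25.908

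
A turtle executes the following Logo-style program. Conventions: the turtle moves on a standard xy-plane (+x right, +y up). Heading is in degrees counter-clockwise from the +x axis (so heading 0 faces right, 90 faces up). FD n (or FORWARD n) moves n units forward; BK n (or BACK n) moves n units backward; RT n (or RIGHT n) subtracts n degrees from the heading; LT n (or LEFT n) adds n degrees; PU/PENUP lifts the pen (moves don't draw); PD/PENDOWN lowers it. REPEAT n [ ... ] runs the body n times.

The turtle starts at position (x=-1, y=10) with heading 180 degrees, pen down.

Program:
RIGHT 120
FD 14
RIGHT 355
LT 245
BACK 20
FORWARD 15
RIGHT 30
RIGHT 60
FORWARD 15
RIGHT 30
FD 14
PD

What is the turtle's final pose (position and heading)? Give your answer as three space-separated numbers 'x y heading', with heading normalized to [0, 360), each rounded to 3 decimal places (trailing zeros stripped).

Answer: -22.492 13.882 190

Derivation:
Executing turtle program step by step:
Start: pos=(-1,10), heading=180, pen down
RT 120: heading 180 -> 60
FD 14: (-1,10) -> (6,22.124) [heading=60, draw]
RT 355: heading 60 -> 65
LT 245: heading 65 -> 310
BK 20: (6,22.124) -> (-6.856,37.445) [heading=310, draw]
FD 15: (-6.856,37.445) -> (2.786,25.955) [heading=310, draw]
RT 30: heading 310 -> 280
RT 60: heading 280 -> 220
FD 15: (2.786,25.955) -> (-8.705,16.313) [heading=220, draw]
RT 30: heading 220 -> 190
FD 14: (-8.705,16.313) -> (-22.492,13.882) [heading=190, draw]
PD: pen down
Final: pos=(-22.492,13.882), heading=190, 5 segment(s) drawn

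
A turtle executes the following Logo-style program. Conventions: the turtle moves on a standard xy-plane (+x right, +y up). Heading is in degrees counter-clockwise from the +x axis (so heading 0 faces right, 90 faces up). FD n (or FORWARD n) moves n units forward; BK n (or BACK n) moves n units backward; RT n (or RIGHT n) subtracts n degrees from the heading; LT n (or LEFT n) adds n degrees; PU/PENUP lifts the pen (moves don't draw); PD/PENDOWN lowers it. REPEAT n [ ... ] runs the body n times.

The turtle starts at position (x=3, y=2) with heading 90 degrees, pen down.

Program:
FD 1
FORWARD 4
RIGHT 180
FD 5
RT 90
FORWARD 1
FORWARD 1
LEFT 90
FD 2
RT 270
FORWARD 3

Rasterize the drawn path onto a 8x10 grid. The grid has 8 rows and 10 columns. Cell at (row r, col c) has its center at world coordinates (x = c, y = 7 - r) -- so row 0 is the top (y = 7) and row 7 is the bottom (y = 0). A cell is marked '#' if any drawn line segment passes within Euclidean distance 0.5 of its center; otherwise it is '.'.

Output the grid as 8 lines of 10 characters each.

Answer: ...#......
...#......
...#......
...#......
...#......
.###......
.#........
.####.....

Derivation:
Segment 0: (3,2) -> (3,3)
Segment 1: (3,3) -> (3,7)
Segment 2: (3,7) -> (3,2)
Segment 3: (3,2) -> (2,2)
Segment 4: (2,2) -> (1,2)
Segment 5: (1,2) -> (1,-0)
Segment 6: (1,-0) -> (4,0)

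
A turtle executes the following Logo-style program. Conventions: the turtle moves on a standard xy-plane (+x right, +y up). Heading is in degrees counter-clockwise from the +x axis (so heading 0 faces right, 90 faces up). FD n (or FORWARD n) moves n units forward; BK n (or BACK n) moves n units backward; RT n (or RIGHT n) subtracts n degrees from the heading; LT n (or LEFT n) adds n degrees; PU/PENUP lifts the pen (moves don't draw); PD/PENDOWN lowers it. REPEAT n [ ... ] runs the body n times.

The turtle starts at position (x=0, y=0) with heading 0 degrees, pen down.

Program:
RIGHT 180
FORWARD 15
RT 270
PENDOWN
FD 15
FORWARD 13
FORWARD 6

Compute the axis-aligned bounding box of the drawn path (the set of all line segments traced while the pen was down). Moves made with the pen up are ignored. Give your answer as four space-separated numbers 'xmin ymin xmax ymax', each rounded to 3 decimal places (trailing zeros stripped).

Executing turtle program step by step:
Start: pos=(0,0), heading=0, pen down
RT 180: heading 0 -> 180
FD 15: (0,0) -> (-15,0) [heading=180, draw]
RT 270: heading 180 -> 270
PD: pen down
FD 15: (-15,0) -> (-15,-15) [heading=270, draw]
FD 13: (-15,-15) -> (-15,-28) [heading=270, draw]
FD 6: (-15,-28) -> (-15,-34) [heading=270, draw]
Final: pos=(-15,-34), heading=270, 4 segment(s) drawn

Segment endpoints: x in {-15, -15, -15, -15, 0}, y in {-34, -28, -15, 0, 0}
xmin=-15, ymin=-34, xmax=0, ymax=0

Answer: -15 -34 0 0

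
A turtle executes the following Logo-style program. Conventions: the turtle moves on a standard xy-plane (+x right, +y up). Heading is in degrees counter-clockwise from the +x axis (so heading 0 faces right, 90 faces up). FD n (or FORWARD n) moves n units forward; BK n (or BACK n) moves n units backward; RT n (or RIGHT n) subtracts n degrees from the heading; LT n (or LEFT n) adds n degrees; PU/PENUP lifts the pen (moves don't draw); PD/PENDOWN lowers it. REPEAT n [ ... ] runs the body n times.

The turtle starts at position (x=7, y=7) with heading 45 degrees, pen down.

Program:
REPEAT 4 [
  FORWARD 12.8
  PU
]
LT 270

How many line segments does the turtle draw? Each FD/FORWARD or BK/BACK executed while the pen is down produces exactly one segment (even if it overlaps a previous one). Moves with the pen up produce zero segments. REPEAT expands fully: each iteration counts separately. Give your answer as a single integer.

Executing turtle program step by step:
Start: pos=(7,7), heading=45, pen down
REPEAT 4 [
  -- iteration 1/4 --
  FD 12.8: (7,7) -> (16.051,16.051) [heading=45, draw]
  PU: pen up
  -- iteration 2/4 --
  FD 12.8: (16.051,16.051) -> (25.102,25.102) [heading=45, move]
  PU: pen up
  -- iteration 3/4 --
  FD 12.8: (25.102,25.102) -> (34.153,34.153) [heading=45, move]
  PU: pen up
  -- iteration 4/4 --
  FD 12.8: (34.153,34.153) -> (43.204,43.204) [heading=45, move]
  PU: pen up
]
LT 270: heading 45 -> 315
Final: pos=(43.204,43.204), heading=315, 1 segment(s) drawn
Segments drawn: 1

Answer: 1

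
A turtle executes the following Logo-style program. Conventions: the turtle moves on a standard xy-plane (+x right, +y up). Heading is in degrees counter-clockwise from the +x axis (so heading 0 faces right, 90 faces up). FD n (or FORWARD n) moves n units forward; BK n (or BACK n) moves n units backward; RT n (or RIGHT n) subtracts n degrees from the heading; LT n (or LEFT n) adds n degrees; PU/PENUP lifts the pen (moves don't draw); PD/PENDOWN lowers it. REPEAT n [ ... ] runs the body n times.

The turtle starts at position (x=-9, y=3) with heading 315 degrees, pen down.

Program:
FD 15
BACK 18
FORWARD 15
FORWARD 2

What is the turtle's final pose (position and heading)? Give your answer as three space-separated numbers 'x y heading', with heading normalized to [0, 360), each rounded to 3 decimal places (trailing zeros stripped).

Executing turtle program step by step:
Start: pos=(-9,3), heading=315, pen down
FD 15: (-9,3) -> (1.607,-7.607) [heading=315, draw]
BK 18: (1.607,-7.607) -> (-11.121,5.121) [heading=315, draw]
FD 15: (-11.121,5.121) -> (-0.515,-5.485) [heading=315, draw]
FD 2: (-0.515,-5.485) -> (0.899,-6.899) [heading=315, draw]
Final: pos=(0.899,-6.899), heading=315, 4 segment(s) drawn

Answer: 0.899 -6.899 315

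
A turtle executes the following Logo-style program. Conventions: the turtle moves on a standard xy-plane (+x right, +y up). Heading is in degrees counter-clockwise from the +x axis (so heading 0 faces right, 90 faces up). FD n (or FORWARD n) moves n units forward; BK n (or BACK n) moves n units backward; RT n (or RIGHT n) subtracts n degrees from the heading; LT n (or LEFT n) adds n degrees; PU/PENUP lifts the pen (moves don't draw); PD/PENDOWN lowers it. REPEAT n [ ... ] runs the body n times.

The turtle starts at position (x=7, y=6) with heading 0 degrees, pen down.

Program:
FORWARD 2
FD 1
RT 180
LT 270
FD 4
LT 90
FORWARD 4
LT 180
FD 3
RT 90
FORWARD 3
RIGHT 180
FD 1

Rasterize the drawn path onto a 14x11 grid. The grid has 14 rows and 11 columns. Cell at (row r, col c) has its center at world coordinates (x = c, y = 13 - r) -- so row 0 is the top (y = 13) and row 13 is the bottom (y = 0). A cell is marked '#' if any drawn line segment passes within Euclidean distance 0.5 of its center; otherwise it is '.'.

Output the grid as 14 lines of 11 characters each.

Segment 0: (7,6) -> (9,6)
Segment 1: (9,6) -> (10,6)
Segment 2: (10,6) -> (10,10)
Segment 3: (10,10) -> (6,10)
Segment 4: (6,10) -> (9,10)
Segment 5: (9,10) -> (9,7)
Segment 6: (9,7) -> (9,8)

Answer: ...........
...........
...........
......#####
.........##
.........##
.........##
.......####
...........
...........
...........
...........
...........
...........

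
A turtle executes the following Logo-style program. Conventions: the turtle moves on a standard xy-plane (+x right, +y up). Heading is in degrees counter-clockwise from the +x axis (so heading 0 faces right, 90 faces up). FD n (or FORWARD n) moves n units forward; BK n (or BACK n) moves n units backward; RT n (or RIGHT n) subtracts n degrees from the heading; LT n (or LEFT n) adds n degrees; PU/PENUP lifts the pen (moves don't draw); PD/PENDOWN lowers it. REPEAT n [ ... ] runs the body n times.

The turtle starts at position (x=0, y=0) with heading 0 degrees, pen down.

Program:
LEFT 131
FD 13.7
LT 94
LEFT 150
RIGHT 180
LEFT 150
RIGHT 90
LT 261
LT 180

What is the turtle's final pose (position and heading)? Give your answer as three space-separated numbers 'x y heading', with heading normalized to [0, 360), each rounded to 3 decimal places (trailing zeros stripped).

Answer: -8.988 10.34 336

Derivation:
Executing turtle program step by step:
Start: pos=(0,0), heading=0, pen down
LT 131: heading 0 -> 131
FD 13.7: (0,0) -> (-8.988,10.34) [heading=131, draw]
LT 94: heading 131 -> 225
LT 150: heading 225 -> 15
RT 180: heading 15 -> 195
LT 150: heading 195 -> 345
RT 90: heading 345 -> 255
LT 261: heading 255 -> 156
LT 180: heading 156 -> 336
Final: pos=(-8.988,10.34), heading=336, 1 segment(s) drawn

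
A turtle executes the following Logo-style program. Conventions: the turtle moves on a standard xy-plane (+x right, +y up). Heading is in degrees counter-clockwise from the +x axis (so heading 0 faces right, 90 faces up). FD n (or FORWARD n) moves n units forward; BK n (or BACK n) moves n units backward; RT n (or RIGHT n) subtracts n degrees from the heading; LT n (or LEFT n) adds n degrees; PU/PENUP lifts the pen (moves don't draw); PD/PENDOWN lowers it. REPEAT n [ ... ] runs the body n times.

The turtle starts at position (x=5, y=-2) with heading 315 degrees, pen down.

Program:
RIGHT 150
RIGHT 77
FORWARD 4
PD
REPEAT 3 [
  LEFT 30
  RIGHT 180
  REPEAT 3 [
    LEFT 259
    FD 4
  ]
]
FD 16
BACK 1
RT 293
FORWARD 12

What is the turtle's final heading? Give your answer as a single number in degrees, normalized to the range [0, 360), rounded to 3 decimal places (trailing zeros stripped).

Executing turtle program step by step:
Start: pos=(5,-2), heading=315, pen down
RT 150: heading 315 -> 165
RT 77: heading 165 -> 88
FD 4: (5,-2) -> (5.14,1.998) [heading=88, draw]
PD: pen down
REPEAT 3 [
  -- iteration 1/3 --
  LT 30: heading 88 -> 118
  RT 180: heading 118 -> 298
  REPEAT 3 [
    -- iteration 1/3 --
    LT 259: heading 298 -> 197
    FD 4: (5.14,1.998) -> (1.314,0.828) [heading=197, draw]
    -- iteration 2/3 --
    LT 259: heading 197 -> 96
    FD 4: (1.314,0.828) -> (0.896,4.806) [heading=96, draw]
    -- iteration 3/3 --
    LT 259: heading 96 -> 355
    FD 4: (0.896,4.806) -> (4.881,4.458) [heading=355, draw]
  ]
  -- iteration 2/3 --
  LT 30: heading 355 -> 25
  RT 180: heading 25 -> 205
  REPEAT 3 [
    -- iteration 1/3 --
    LT 259: heading 205 -> 104
    FD 4: (4.881,4.458) -> (3.913,8.339) [heading=104, draw]
    -- iteration 2/3 --
    LT 259: heading 104 -> 3
    FD 4: (3.913,8.339) -> (7.908,8.548) [heading=3, draw]
    -- iteration 3/3 --
    LT 259: heading 3 -> 262
    FD 4: (7.908,8.548) -> (7.351,4.587) [heading=262, draw]
  ]
  -- iteration 3/3 --
  LT 30: heading 262 -> 292
  RT 180: heading 292 -> 112
  REPEAT 3 [
    -- iteration 1/3 --
    LT 259: heading 112 -> 11
    FD 4: (7.351,4.587) -> (11.278,5.35) [heading=11, draw]
    -- iteration 2/3 --
    LT 259: heading 11 -> 270
    FD 4: (11.278,5.35) -> (11.278,1.35) [heading=270, draw]
    -- iteration 3/3 --
    LT 259: heading 270 -> 169
    FD 4: (11.278,1.35) -> (7.351,2.113) [heading=169, draw]
  ]
]
FD 16: (7.351,2.113) -> (-8.355,5.166) [heading=169, draw]
BK 1: (-8.355,5.166) -> (-7.373,4.976) [heading=169, draw]
RT 293: heading 169 -> 236
FD 12: (-7.373,4.976) -> (-14.084,-4.973) [heading=236, draw]
Final: pos=(-14.084,-4.973), heading=236, 13 segment(s) drawn

Answer: 236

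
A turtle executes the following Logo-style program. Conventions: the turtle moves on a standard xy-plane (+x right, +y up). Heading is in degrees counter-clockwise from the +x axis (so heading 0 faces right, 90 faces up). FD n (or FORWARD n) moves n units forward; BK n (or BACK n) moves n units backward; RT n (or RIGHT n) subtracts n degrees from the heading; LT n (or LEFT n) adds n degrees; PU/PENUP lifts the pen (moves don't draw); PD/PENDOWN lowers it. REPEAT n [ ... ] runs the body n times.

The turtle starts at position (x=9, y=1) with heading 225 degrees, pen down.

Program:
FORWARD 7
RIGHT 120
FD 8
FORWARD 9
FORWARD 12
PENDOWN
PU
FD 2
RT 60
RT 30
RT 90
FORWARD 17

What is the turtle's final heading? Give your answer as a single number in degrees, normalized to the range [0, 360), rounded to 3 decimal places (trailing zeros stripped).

Executing turtle program step by step:
Start: pos=(9,1), heading=225, pen down
FD 7: (9,1) -> (4.05,-3.95) [heading=225, draw]
RT 120: heading 225 -> 105
FD 8: (4.05,-3.95) -> (1.98,3.778) [heading=105, draw]
FD 9: (1.98,3.778) -> (-0.35,12.471) [heading=105, draw]
FD 12: (-0.35,12.471) -> (-3.455,24.062) [heading=105, draw]
PD: pen down
PU: pen up
FD 2: (-3.455,24.062) -> (-3.973,25.994) [heading=105, move]
RT 60: heading 105 -> 45
RT 30: heading 45 -> 15
RT 90: heading 15 -> 285
FD 17: (-3.973,25.994) -> (0.427,9.573) [heading=285, move]
Final: pos=(0.427,9.573), heading=285, 4 segment(s) drawn

Answer: 285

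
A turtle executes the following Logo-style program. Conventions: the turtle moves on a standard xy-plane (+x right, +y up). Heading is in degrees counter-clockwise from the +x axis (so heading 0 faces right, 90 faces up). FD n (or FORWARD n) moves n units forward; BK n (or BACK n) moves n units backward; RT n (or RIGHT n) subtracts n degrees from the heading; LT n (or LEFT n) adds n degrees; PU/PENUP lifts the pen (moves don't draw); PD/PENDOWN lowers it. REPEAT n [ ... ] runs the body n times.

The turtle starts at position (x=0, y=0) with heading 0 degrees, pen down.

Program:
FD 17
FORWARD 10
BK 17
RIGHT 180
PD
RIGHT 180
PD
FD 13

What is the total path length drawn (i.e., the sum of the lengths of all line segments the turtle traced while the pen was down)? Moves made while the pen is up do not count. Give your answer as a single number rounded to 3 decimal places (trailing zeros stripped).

Executing turtle program step by step:
Start: pos=(0,0), heading=0, pen down
FD 17: (0,0) -> (17,0) [heading=0, draw]
FD 10: (17,0) -> (27,0) [heading=0, draw]
BK 17: (27,0) -> (10,0) [heading=0, draw]
RT 180: heading 0 -> 180
PD: pen down
RT 180: heading 180 -> 0
PD: pen down
FD 13: (10,0) -> (23,0) [heading=0, draw]
Final: pos=(23,0), heading=0, 4 segment(s) drawn

Segment lengths:
  seg 1: (0,0) -> (17,0), length = 17
  seg 2: (17,0) -> (27,0), length = 10
  seg 3: (27,0) -> (10,0), length = 17
  seg 4: (10,0) -> (23,0), length = 13
Total = 57

Answer: 57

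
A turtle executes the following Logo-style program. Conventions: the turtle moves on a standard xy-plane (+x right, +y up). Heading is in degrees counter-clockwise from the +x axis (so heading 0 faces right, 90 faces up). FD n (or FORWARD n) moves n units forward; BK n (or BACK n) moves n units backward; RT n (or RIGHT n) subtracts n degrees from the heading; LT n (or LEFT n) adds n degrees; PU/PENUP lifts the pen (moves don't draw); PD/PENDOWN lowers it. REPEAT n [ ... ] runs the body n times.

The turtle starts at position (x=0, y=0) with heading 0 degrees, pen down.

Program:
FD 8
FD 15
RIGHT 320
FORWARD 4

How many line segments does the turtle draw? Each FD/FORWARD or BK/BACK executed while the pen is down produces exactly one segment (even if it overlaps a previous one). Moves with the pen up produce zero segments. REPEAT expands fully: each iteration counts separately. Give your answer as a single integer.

Answer: 3

Derivation:
Executing turtle program step by step:
Start: pos=(0,0), heading=0, pen down
FD 8: (0,0) -> (8,0) [heading=0, draw]
FD 15: (8,0) -> (23,0) [heading=0, draw]
RT 320: heading 0 -> 40
FD 4: (23,0) -> (26.064,2.571) [heading=40, draw]
Final: pos=(26.064,2.571), heading=40, 3 segment(s) drawn
Segments drawn: 3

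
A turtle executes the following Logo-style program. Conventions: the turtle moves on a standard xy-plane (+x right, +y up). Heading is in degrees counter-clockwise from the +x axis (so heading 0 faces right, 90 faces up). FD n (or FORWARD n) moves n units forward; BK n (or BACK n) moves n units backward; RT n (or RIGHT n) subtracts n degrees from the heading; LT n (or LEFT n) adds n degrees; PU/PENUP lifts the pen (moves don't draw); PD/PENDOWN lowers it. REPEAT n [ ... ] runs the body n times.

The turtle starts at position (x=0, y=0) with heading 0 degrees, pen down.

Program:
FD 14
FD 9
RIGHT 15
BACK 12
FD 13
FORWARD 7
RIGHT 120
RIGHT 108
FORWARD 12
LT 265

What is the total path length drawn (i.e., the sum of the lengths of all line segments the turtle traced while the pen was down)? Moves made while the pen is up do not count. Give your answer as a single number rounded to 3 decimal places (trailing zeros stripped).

Executing turtle program step by step:
Start: pos=(0,0), heading=0, pen down
FD 14: (0,0) -> (14,0) [heading=0, draw]
FD 9: (14,0) -> (23,0) [heading=0, draw]
RT 15: heading 0 -> 345
BK 12: (23,0) -> (11.409,3.106) [heading=345, draw]
FD 13: (11.409,3.106) -> (23.966,-0.259) [heading=345, draw]
FD 7: (23.966,-0.259) -> (30.727,-2.071) [heading=345, draw]
RT 120: heading 345 -> 225
RT 108: heading 225 -> 117
FD 12: (30.727,-2.071) -> (25.28,8.622) [heading=117, draw]
LT 265: heading 117 -> 22
Final: pos=(25.28,8.622), heading=22, 6 segment(s) drawn

Segment lengths:
  seg 1: (0,0) -> (14,0), length = 14
  seg 2: (14,0) -> (23,0), length = 9
  seg 3: (23,0) -> (11.409,3.106), length = 12
  seg 4: (11.409,3.106) -> (23.966,-0.259), length = 13
  seg 5: (23.966,-0.259) -> (30.727,-2.071), length = 7
  seg 6: (30.727,-2.071) -> (25.28,8.622), length = 12
Total = 67

Answer: 67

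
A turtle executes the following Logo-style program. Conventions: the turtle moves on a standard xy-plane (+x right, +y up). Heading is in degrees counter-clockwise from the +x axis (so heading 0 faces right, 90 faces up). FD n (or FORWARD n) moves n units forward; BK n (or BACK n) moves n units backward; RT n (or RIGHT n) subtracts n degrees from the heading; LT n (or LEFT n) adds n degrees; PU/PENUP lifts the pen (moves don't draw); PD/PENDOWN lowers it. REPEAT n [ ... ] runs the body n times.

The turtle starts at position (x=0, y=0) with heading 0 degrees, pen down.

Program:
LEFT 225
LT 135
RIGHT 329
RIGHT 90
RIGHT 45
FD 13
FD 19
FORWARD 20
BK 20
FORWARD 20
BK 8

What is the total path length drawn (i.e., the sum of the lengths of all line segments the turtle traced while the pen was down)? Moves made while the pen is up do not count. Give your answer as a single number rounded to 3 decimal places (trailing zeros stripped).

Answer: 100

Derivation:
Executing turtle program step by step:
Start: pos=(0,0), heading=0, pen down
LT 225: heading 0 -> 225
LT 135: heading 225 -> 0
RT 329: heading 0 -> 31
RT 90: heading 31 -> 301
RT 45: heading 301 -> 256
FD 13: (0,0) -> (-3.145,-12.614) [heading=256, draw]
FD 19: (-3.145,-12.614) -> (-7.742,-31.049) [heading=256, draw]
FD 20: (-7.742,-31.049) -> (-12.58,-50.455) [heading=256, draw]
BK 20: (-12.58,-50.455) -> (-7.742,-31.049) [heading=256, draw]
FD 20: (-7.742,-31.049) -> (-12.58,-50.455) [heading=256, draw]
BK 8: (-12.58,-50.455) -> (-10.645,-42.693) [heading=256, draw]
Final: pos=(-10.645,-42.693), heading=256, 6 segment(s) drawn

Segment lengths:
  seg 1: (0,0) -> (-3.145,-12.614), length = 13
  seg 2: (-3.145,-12.614) -> (-7.742,-31.049), length = 19
  seg 3: (-7.742,-31.049) -> (-12.58,-50.455), length = 20
  seg 4: (-12.58,-50.455) -> (-7.742,-31.049), length = 20
  seg 5: (-7.742,-31.049) -> (-12.58,-50.455), length = 20
  seg 6: (-12.58,-50.455) -> (-10.645,-42.693), length = 8
Total = 100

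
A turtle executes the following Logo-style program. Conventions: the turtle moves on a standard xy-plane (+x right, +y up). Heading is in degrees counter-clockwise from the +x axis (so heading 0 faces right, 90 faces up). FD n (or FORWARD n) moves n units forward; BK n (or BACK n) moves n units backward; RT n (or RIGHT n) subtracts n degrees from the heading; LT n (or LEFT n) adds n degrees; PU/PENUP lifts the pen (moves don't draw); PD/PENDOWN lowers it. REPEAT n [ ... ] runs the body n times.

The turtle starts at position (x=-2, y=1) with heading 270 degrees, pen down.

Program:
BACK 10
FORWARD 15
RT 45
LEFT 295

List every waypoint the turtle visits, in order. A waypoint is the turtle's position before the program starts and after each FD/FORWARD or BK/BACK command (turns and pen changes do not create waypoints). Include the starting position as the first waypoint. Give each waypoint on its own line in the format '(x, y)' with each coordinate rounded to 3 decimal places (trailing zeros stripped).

Answer: (-2, 1)
(-2, 11)
(-2, -4)

Derivation:
Executing turtle program step by step:
Start: pos=(-2,1), heading=270, pen down
BK 10: (-2,1) -> (-2,11) [heading=270, draw]
FD 15: (-2,11) -> (-2,-4) [heading=270, draw]
RT 45: heading 270 -> 225
LT 295: heading 225 -> 160
Final: pos=(-2,-4), heading=160, 2 segment(s) drawn
Waypoints (3 total):
(-2, 1)
(-2, 11)
(-2, -4)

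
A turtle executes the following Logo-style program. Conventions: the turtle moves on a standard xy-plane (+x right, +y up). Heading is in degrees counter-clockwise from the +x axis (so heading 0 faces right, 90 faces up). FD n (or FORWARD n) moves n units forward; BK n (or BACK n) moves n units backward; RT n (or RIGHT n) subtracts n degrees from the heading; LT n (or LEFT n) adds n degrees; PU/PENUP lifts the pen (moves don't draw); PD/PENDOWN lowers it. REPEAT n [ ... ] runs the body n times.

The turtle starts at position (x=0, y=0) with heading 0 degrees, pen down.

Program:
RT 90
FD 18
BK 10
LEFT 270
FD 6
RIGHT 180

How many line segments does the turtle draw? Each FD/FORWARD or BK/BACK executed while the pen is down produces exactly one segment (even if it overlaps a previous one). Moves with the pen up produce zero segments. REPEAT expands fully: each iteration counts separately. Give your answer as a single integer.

Executing turtle program step by step:
Start: pos=(0,0), heading=0, pen down
RT 90: heading 0 -> 270
FD 18: (0,0) -> (0,-18) [heading=270, draw]
BK 10: (0,-18) -> (0,-8) [heading=270, draw]
LT 270: heading 270 -> 180
FD 6: (0,-8) -> (-6,-8) [heading=180, draw]
RT 180: heading 180 -> 0
Final: pos=(-6,-8), heading=0, 3 segment(s) drawn
Segments drawn: 3

Answer: 3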